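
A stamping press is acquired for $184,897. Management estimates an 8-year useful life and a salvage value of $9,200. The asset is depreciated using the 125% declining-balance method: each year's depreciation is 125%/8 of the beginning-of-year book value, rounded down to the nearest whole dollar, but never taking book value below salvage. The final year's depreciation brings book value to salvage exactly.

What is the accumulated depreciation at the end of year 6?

$118,182

Depreciable base = $184,897 − $9,200 = $175,697.
Year 1: ⌊$184,897 × 125%/8⌋ = $28,890. Book value $156,007.
Year 2: ⌊$156,007 × 125%/8⌋ = $24,376. Book value $131,631.
Year 3: ⌊$131,631 × 125%/8⌋ = $20,567. Book value $111,064.
Year 4: ⌊$111,064 × 125%/8⌋ = $17,353. Book value $93,711.
Year 5: ⌊$93,711 × 125%/8⌋ = $14,642. Book value $79,069.
Year 6: ⌊$79,069 × 125%/8⌋ = $12,354. Book value $66,715.
Accumulated through year 6 = $184,897 − $66,715 = $118,182.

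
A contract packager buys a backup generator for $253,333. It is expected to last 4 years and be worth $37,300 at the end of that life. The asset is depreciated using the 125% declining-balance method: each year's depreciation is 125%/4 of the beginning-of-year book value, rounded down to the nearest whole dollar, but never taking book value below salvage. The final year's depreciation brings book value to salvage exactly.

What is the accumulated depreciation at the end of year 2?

$133,593

Depreciable base = $253,333 − $37,300 = $216,033.
Year 1: ⌊$253,333 × 125%/4⌋ = $79,166. Book value $174,167.
Year 2: ⌊$174,167 × 125%/4⌋ = $54,427. Book value $119,740.
Accumulated through year 2 = $253,333 − $119,740 = $133,593.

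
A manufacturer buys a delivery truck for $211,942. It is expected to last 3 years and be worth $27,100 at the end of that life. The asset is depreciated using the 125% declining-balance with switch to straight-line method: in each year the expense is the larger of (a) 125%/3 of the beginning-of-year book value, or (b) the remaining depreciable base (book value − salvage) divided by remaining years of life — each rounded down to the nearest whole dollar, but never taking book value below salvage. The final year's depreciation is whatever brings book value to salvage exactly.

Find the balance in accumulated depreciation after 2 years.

Depreciable base = $211,942 − $27,100 = $184,842.
Year 1: DB = ⌊$211,942 × 125%/3⌋ = $88,309; SL = ⌊$184,842/3⌋ = $61,614 → take DB $88,309. Book value $123,633.
Year 2: DB = ⌊$123,633 × 125%/3⌋ = $51,513; SL = ⌊$96,533/2⌋ = $48,266 → take DB $51,513. Book value $72,120.
Accumulated through year 2 = $211,942 − $72,120 = $139,822.

$139,822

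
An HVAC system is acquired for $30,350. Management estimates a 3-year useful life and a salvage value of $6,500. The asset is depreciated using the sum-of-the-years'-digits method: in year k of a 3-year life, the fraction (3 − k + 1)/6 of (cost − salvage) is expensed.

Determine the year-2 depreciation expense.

$7,950

Depreciable base = $30,350 − $6,500 = $23,850.
Sum of the years' digits = 3+2+1 = 6.
Year 1: $23,850 × 3/6 = $11,925. Book value $18,425.
Year 2: $23,850 × 2/6 = $7,950. Book value $10,475.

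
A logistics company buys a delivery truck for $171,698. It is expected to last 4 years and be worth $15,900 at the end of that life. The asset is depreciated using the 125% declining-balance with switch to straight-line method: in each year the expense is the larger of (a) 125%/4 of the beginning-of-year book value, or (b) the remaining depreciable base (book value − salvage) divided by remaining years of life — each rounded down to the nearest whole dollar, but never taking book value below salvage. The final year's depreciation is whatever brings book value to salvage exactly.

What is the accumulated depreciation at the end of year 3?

$123,170

Depreciable base = $171,698 − $15,900 = $155,798.
Year 1: DB = ⌊$171,698 × 125%/4⌋ = $53,655; SL = ⌊$155,798/4⌋ = $38,949 → take DB $53,655. Book value $118,043.
Year 2: DB = ⌊$118,043 × 125%/4⌋ = $36,888; SL = ⌊$102,143/3⌋ = $34,047 → take DB $36,888. Book value $81,155.
Year 3: DB = ⌊$81,155 × 125%/4⌋ = $25,360; SL = ⌊$65,255/2⌋ = $32,627 → take SL $32,627. Book value $48,528.
Accumulated through year 3 = $171,698 − $48,528 = $123,170.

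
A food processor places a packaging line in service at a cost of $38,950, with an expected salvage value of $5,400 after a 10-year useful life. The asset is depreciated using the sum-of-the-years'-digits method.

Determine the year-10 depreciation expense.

$610

Depreciable base = $38,950 − $5,400 = $33,550.
Sum of the years' digits = 10+9+8+7+6+5+4+3+2+1 = 55.
Year 1: $33,550 × 10/55 = $6,100. Book value $32,850.
Year 2: $33,550 × 9/55 = $5,490. Book value $27,360.
Year 3: $33,550 × 8/55 = $4,880. Book value $22,480.
Year 4: $33,550 × 7/55 = $4,270. Book value $18,210.
Year 5: $33,550 × 6/55 = $3,660. Book value $14,550.
Year 6: $33,550 × 5/55 = $3,050. Book value $11,500.
Year 7: $33,550 × 4/55 = $2,440. Book value $9,060.
Year 8: $33,550 × 3/55 = $1,830. Book value $7,230.
Year 9: $33,550 × 2/55 = $1,220. Book value $6,010.
Year 10: $33,550 × 1/55 = $610. Book value $5,400.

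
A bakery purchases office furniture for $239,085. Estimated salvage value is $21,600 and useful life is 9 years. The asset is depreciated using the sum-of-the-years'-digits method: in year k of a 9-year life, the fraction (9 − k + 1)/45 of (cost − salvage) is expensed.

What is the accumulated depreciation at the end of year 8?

$212,652

Depreciable base = $239,085 − $21,600 = $217,485.
Sum of the years' digits = 9+8+7+6+5+4+3+2+1 = 45.
Year 1: $217,485 × 9/45 = $43,497. Book value $195,588.
Year 2: $217,485 × 8/45 = $38,664. Book value $156,924.
Year 3: $217,485 × 7/45 = $33,831. Book value $123,093.
Year 4: $217,485 × 6/45 = $28,998. Book value $94,095.
Year 5: $217,485 × 5/45 = $24,165. Book value $69,930.
Year 6: $217,485 × 4/45 = $19,332. Book value $50,598.
Year 7: $217,485 × 3/45 = $14,499. Book value $36,099.
Year 8: $217,485 × 2/45 = $9,666. Book value $26,433.
Accumulated through year 8 = $239,085 − $26,433 = $212,652.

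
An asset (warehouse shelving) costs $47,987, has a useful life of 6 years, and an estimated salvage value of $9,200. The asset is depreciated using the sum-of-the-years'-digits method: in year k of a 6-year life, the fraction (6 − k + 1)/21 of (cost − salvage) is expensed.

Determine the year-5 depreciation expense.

Depreciable base = $47,987 − $9,200 = $38,787.
Sum of the years' digits = 6+5+4+3+2+1 = 21.
Year 1: $38,787 × 6/21 = $11,082. Book value $36,905.
Year 2: $38,787 × 5/21 = $9,235. Book value $27,670.
Year 3: $38,787 × 4/21 = $7,388. Book value $20,282.
Year 4: $38,787 × 3/21 = $5,541. Book value $14,741.
Year 5: $38,787 × 2/21 = $3,694. Book value $11,047.

$3,694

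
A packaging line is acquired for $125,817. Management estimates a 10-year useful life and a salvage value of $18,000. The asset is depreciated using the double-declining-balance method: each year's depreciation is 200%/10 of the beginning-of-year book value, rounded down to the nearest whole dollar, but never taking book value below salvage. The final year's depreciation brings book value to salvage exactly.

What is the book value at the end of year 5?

$41,229

Depreciable base = $125,817 − $18,000 = $107,817.
Year 1: ⌊$125,817 × 200%/10⌋ = $25,163. Book value $100,654.
Year 2: ⌊$100,654 × 200%/10⌋ = $20,130. Book value $80,524.
Year 3: ⌊$80,524 × 200%/10⌋ = $16,104. Book value $64,420.
Year 4: ⌊$64,420 × 200%/10⌋ = $12,884. Book value $51,536.
Year 5: ⌊$51,536 × 200%/10⌋ = $10,307. Book value $41,229.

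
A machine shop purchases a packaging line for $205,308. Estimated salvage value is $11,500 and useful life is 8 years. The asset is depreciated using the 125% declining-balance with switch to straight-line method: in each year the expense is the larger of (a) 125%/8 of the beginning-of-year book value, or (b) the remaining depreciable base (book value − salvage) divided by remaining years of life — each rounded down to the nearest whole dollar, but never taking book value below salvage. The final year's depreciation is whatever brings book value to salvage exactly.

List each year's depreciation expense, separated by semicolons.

Depreciable base = $205,308 − $11,500 = $193,808.
Year 1: DB = ⌊$205,308 × 125%/8⌋ = $32,079; SL = ⌊$193,808/8⌋ = $24,226 → take DB $32,079. Book value $173,229.
Year 2: DB = ⌊$173,229 × 125%/8⌋ = $27,067; SL = ⌊$161,729/7⌋ = $23,104 → take DB $27,067. Book value $146,162.
Year 3: DB = ⌊$146,162 × 125%/8⌋ = $22,837; SL = ⌊$134,662/6⌋ = $22,443 → take DB $22,837. Book value $123,325.
Year 4: DB = ⌊$123,325 × 125%/8⌋ = $19,269; SL = ⌊$111,825/5⌋ = $22,365 → take SL $22,365. Book value $100,960.
Year 5: DB = ⌊$100,960 × 125%/8⌋ = $15,775; SL = ⌊$89,460/4⌋ = $22,365 → take SL $22,365. Book value $78,595.
Year 6: DB = ⌊$78,595 × 125%/8⌋ = $12,280; SL = ⌊$67,095/3⌋ = $22,365 → take SL $22,365. Book value $56,230.
Year 7: DB = ⌊$56,230 × 125%/8⌋ = $8,785; SL = ⌊$44,730/2⌋ = $22,365 → take SL $22,365. Book value $33,865.
Year 8 (final): $33,865 − $11,500 = $22,365. Book value $11,500.

$32,079; $27,067; $22,837; $22,365; $22,365; $22,365; $22,365; $22,365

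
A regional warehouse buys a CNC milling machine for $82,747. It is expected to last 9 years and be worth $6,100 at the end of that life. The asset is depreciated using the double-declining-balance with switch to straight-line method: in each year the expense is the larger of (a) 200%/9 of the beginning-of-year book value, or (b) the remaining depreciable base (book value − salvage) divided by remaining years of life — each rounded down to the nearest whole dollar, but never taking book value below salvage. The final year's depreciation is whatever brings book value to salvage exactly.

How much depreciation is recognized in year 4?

Depreciable base = $82,747 − $6,100 = $76,647.
Year 1: DB = ⌊$82,747 × 200%/9⌋ = $18,388; SL = ⌊$76,647/9⌋ = $8,516 → take DB $18,388. Book value $64,359.
Year 2: DB = ⌊$64,359 × 200%/9⌋ = $14,302; SL = ⌊$58,259/8⌋ = $7,282 → take DB $14,302. Book value $50,057.
Year 3: DB = ⌊$50,057 × 200%/9⌋ = $11,123; SL = ⌊$43,957/7⌋ = $6,279 → take DB $11,123. Book value $38,934.
Year 4: DB = ⌊$38,934 × 200%/9⌋ = $8,652; SL = ⌊$32,834/6⌋ = $5,472 → take DB $8,652. Book value $30,282.

$8,652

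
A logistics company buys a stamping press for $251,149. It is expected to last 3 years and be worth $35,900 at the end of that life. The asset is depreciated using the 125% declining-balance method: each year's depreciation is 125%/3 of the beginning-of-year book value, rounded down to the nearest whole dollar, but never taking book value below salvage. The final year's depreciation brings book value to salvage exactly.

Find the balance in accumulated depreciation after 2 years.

$165,688

Depreciable base = $251,149 − $35,900 = $215,249.
Year 1: ⌊$251,149 × 125%/3⌋ = $104,645. Book value $146,504.
Year 2: ⌊$146,504 × 125%/3⌋ = $61,043. Book value $85,461.
Accumulated through year 2 = $251,149 − $85,461 = $165,688.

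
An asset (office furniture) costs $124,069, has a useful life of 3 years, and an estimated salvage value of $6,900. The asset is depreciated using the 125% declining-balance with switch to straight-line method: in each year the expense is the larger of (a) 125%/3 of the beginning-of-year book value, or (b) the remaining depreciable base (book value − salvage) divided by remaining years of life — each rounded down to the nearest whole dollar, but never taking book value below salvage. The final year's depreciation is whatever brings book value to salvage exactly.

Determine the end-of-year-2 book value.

$39,637

Depreciable base = $124,069 − $6,900 = $117,169.
Year 1: DB = ⌊$124,069 × 125%/3⌋ = $51,695; SL = ⌊$117,169/3⌋ = $39,056 → take DB $51,695. Book value $72,374.
Year 2: DB = ⌊$72,374 × 125%/3⌋ = $30,155; SL = ⌊$65,474/2⌋ = $32,737 → take SL $32,737. Book value $39,637.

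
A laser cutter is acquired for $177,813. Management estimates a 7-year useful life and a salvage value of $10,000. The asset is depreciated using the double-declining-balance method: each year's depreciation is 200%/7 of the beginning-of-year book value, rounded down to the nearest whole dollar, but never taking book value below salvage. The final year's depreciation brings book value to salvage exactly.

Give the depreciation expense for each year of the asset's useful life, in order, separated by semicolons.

$50,803; $36,288; $25,920; $18,514; $13,225; $9,446; $13,617

Depreciable base = $177,813 − $10,000 = $167,813.
Year 1: ⌊$177,813 × 200%/7⌋ = $50,803. Book value $127,010.
Year 2: ⌊$127,010 × 200%/7⌋ = $36,288. Book value $90,722.
Year 3: ⌊$90,722 × 200%/7⌋ = $25,920. Book value $64,802.
Year 4: ⌊$64,802 × 200%/7⌋ = $18,514. Book value $46,288.
Year 5: ⌊$46,288 × 200%/7⌋ = $13,225. Book value $33,063.
Year 6: ⌊$33,063 × 200%/7⌋ = $9,446. Book value $23,617.
Year 7 (final): $23,617 − $10,000 = $13,617. Book value $10,000.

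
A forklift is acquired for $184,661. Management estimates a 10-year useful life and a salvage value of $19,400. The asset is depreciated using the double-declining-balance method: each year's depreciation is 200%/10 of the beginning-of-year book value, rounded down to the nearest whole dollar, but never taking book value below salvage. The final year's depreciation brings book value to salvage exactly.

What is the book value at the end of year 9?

Depreciable base = $184,661 − $19,400 = $165,261.
Year 1: ⌊$184,661 × 200%/10⌋ = $36,932. Book value $147,729.
Year 2: ⌊$147,729 × 200%/10⌋ = $29,545. Book value $118,184.
Year 3: ⌊$118,184 × 200%/10⌋ = $23,636. Book value $94,548.
Year 4: ⌊$94,548 × 200%/10⌋ = $18,909. Book value $75,639.
Year 5: ⌊$75,639 × 200%/10⌋ = $15,127. Book value $60,512.
Year 6: ⌊$60,512 × 200%/10⌋ = $12,102. Book value $48,410.
Year 7: ⌊$48,410 × 200%/10⌋ = $9,682. Book value $38,728.
Year 8: ⌊$38,728 × 200%/10⌋ = $7,745. Book value $30,983.
Year 9: ⌊$30,983 × 200%/10⌋ = $6,196. Book value $24,787.

$24,787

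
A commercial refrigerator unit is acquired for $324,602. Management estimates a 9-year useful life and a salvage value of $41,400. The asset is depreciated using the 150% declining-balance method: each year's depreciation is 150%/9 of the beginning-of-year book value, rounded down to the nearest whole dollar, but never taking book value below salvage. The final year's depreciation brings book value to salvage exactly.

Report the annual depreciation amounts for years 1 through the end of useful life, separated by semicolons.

$54,100; $45,083; $37,569; $31,308; $26,090; $21,742; $18,118; $15,098; $34,094

Depreciable base = $324,602 − $41,400 = $283,202.
Year 1: ⌊$324,602 × 150%/9⌋ = $54,100. Book value $270,502.
Year 2: ⌊$270,502 × 150%/9⌋ = $45,083. Book value $225,419.
Year 3: ⌊$225,419 × 150%/9⌋ = $37,569. Book value $187,850.
Year 4: ⌊$187,850 × 150%/9⌋ = $31,308. Book value $156,542.
Year 5: ⌊$156,542 × 150%/9⌋ = $26,090. Book value $130,452.
Year 6: ⌊$130,452 × 150%/9⌋ = $21,742. Book value $108,710.
Year 7: ⌊$108,710 × 150%/9⌋ = $18,118. Book value $90,592.
Year 8: ⌊$90,592 × 150%/9⌋ = $15,098. Book value $75,494.
Year 9 (final): $75,494 − $41,400 = $34,094. Book value $41,400.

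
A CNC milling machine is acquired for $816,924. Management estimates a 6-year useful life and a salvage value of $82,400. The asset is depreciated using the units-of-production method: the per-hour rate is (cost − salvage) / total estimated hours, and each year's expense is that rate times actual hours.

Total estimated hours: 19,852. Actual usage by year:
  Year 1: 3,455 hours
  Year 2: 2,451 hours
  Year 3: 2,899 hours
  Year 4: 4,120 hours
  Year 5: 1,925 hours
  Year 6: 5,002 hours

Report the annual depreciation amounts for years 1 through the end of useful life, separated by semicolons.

$127,835; $90,687; $107,263; $152,440; $71,225; $185,074

Depreciable base = $816,924 − $82,400 = $734,524.
Rate = $734,524 / 19,852 hours = $37 per hour.
Year 1: 3,455 × $37 = $127,835. Book value $689,089.
Year 2: 2,451 × $37 = $90,687. Book value $598,402.
Year 3: 2,899 × $37 = $107,263. Book value $491,139.
Year 4: 4,120 × $37 = $152,440. Book value $338,699.
Year 5: 1,925 × $37 = $71,225. Book value $267,474.
Year 6: 5,002 × $37 = $185,074. Book value $82,400.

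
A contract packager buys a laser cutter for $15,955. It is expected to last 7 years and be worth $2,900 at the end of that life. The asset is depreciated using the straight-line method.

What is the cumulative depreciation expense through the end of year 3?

Depreciable base = $15,955 − $2,900 = $13,055.
Annual expense = $13,055 / 7 = $1,865.
End of year 1: book value $14,090.
End of year 2: book value $12,225.
End of year 3: book value $10,360.
Accumulated through year 3 = $15,955 − $10,360 = $5,595.

$5,595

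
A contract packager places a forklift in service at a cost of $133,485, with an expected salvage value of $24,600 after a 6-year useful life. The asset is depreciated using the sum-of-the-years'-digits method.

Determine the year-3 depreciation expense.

Depreciable base = $133,485 − $24,600 = $108,885.
Sum of the years' digits = 6+5+4+3+2+1 = 21.
Year 1: $108,885 × 6/21 = $31,110. Book value $102,375.
Year 2: $108,885 × 5/21 = $25,925. Book value $76,450.
Year 3: $108,885 × 4/21 = $20,740. Book value $55,710.

$20,740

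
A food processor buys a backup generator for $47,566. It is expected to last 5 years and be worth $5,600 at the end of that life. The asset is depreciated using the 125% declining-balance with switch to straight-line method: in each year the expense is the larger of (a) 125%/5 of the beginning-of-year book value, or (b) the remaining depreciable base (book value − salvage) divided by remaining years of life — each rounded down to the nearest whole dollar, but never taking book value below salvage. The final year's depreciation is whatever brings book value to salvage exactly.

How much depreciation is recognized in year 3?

$7,052

Depreciable base = $47,566 − $5,600 = $41,966.
Year 1: DB = ⌊$47,566 × 125%/5⌋ = $11,891; SL = ⌊$41,966/5⌋ = $8,393 → take DB $11,891. Book value $35,675.
Year 2: DB = ⌊$35,675 × 125%/5⌋ = $8,918; SL = ⌊$30,075/4⌋ = $7,518 → take DB $8,918. Book value $26,757.
Year 3: DB = ⌊$26,757 × 125%/5⌋ = $6,689; SL = ⌊$21,157/3⌋ = $7,052 → take SL $7,052. Book value $19,705.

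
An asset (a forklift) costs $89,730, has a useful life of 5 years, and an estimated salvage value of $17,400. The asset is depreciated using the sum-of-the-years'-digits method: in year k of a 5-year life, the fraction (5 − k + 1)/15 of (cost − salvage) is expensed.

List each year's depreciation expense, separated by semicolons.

$24,110; $19,288; $14,466; $9,644; $4,822

Depreciable base = $89,730 − $17,400 = $72,330.
Sum of the years' digits = 5+4+3+2+1 = 15.
Year 1: $72,330 × 5/15 = $24,110. Book value $65,620.
Year 2: $72,330 × 4/15 = $19,288. Book value $46,332.
Year 3: $72,330 × 3/15 = $14,466. Book value $31,866.
Year 4: $72,330 × 2/15 = $9,644. Book value $22,222.
Year 5: $72,330 × 1/15 = $4,822. Book value $17,400.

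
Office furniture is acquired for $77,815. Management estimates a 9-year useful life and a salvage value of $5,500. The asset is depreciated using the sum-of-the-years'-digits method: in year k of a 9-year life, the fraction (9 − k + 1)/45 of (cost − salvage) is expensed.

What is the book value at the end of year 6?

$15,142

Depreciable base = $77,815 − $5,500 = $72,315.
Sum of the years' digits = 9+8+7+6+5+4+3+2+1 = 45.
Year 1: $72,315 × 9/45 = $14,463. Book value $63,352.
Year 2: $72,315 × 8/45 = $12,856. Book value $50,496.
Year 3: $72,315 × 7/45 = $11,249. Book value $39,247.
Year 4: $72,315 × 6/45 = $9,642. Book value $29,605.
Year 5: $72,315 × 5/45 = $8,035. Book value $21,570.
Year 6: $72,315 × 4/45 = $6,428. Book value $15,142.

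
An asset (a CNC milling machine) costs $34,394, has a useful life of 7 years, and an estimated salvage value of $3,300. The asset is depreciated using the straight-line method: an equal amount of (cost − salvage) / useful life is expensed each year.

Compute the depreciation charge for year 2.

$4,442

Depreciable base = $34,394 − $3,300 = $31,094.
Annual expense = $31,094 / 7 = $4,442.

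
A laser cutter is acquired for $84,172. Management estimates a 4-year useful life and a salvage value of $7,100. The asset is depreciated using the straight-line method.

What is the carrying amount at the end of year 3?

$26,368

Depreciable base = $84,172 − $7,100 = $77,072.
Annual expense = $77,072 / 4 = $19,268.
End of year 1: book value $64,904.
End of year 2: book value $45,636.
End of year 3: book value $26,368.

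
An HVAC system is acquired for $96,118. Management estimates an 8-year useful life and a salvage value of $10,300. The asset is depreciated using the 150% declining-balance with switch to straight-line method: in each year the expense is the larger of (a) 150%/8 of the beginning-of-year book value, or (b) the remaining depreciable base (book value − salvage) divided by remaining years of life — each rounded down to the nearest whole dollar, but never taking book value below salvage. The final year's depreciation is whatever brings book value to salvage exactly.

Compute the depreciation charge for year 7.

Depreciable base = $96,118 − $10,300 = $85,818.
Year 1: DB = ⌊$96,118 × 150%/8⌋ = $18,022; SL = ⌊$85,818/8⌋ = $10,727 → take DB $18,022. Book value $78,096.
Year 2: DB = ⌊$78,096 × 150%/8⌋ = $14,643; SL = ⌊$67,796/7⌋ = $9,685 → take DB $14,643. Book value $63,453.
Year 3: DB = ⌊$63,453 × 150%/8⌋ = $11,897; SL = ⌊$53,153/6⌋ = $8,858 → take DB $11,897. Book value $51,556.
Year 4: DB = ⌊$51,556 × 150%/8⌋ = $9,666; SL = ⌊$41,256/5⌋ = $8,251 → take DB $9,666. Book value $41,890.
Year 5: DB = ⌊$41,890 × 150%/8⌋ = $7,854; SL = ⌊$31,590/4⌋ = $7,897 → take SL $7,897. Book value $33,993.
Year 6: DB = ⌊$33,993 × 150%/8⌋ = $6,373; SL = ⌊$23,693/3⌋ = $7,897 → take SL $7,897. Book value $26,096.
Year 7: DB = ⌊$26,096 × 150%/8⌋ = $4,893; SL = ⌊$15,796/2⌋ = $7,898 → take SL $7,898. Book value $18,198.

$7,898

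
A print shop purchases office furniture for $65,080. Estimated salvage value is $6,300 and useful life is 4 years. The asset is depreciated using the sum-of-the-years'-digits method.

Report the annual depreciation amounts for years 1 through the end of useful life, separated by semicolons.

$23,512; $17,634; $11,756; $5,878

Depreciable base = $65,080 − $6,300 = $58,780.
Sum of the years' digits = 4+3+2+1 = 10.
Year 1: $58,780 × 4/10 = $23,512. Book value $41,568.
Year 2: $58,780 × 3/10 = $17,634. Book value $23,934.
Year 3: $58,780 × 2/10 = $11,756. Book value $12,178.
Year 4: $58,780 × 1/10 = $5,878. Book value $6,300.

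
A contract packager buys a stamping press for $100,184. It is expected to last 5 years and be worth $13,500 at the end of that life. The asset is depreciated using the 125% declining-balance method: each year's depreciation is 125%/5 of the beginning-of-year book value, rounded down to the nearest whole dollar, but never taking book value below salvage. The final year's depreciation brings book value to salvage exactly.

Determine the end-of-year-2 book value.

Depreciable base = $100,184 − $13,500 = $86,684.
Year 1: ⌊$100,184 × 125%/5⌋ = $25,046. Book value $75,138.
Year 2: ⌊$75,138 × 125%/5⌋ = $18,784. Book value $56,354.

$56,354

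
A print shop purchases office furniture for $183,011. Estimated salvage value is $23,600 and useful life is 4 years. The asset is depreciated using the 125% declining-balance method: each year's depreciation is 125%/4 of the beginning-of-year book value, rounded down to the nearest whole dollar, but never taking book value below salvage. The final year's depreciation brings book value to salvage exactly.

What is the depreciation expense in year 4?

$35,871

Depreciable base = $183,011 − $23,600 = $159,411.
Year 1: ⌊$183,011 × 125%/4⌋ = $57,190. Book value $125,821.
Year 2: ⌊$125,821 × 125%/4⌋ = $39,319. Book value $86,502.
Year 3: ⌊$86,502 × 125%/4⌋ = $27,031. Book value $59,471.
Year 4 (final): $59,471 − $23,600 = $35,871. Book value $23,600.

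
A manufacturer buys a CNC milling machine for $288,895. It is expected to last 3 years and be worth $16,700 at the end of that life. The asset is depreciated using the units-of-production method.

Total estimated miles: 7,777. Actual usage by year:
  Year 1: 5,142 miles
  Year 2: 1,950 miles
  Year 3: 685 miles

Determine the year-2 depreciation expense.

$68,250

Depreciable base = $288,895 − $16,700 = $272,195.
Rate = $272,195 / 7,777 miles = $35 per mile.
Year 1: 5,142 × $35 = $179,970. Book value $108,925.
Year 2: 1,950 × $35 = $68,250. Book value $40,675.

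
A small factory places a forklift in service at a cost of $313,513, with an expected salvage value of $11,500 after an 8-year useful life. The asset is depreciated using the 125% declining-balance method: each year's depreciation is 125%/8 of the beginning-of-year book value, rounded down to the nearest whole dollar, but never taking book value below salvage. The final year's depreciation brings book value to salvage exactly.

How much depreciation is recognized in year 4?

$29,425

Depreciable base = $313,513 − $11,500 = $302,013.
Year 1: ⌊$313,513 × 125%/8⌋ = $48,986. Book value $264,527.
Year 2: ⌊$264,527 × 125%/8⌋ = $41,332. Book value $223,195.
Year 3: ⌊$223,195 × 125%/8⌋ = $34,874. Book value $188,321.
Year 4: ⌊$188,321 × 125%/8⌋ = $29,425. Book value $158,896.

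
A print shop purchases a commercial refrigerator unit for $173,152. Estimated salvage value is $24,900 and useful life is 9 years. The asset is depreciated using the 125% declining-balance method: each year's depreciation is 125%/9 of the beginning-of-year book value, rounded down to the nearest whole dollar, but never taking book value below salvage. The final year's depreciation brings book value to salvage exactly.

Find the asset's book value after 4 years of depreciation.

$95,208

Depreciable base = $173,152 − $24,900 = $148,252.
Year 1: ⌊$173,152 × 125%/9⌋ = $24,048. Book value $149,104.
Year 2: ⌊$149,104 × 125%/9⌋ = $20,708. Book value $128,396.
Year 3: ⌊$128,396 × 125%/9⌋ = $17,832. Book value $110,564.
Year 4: ⌊$110,564 × 125%/9⌋ = $15,356. Book value $95,208.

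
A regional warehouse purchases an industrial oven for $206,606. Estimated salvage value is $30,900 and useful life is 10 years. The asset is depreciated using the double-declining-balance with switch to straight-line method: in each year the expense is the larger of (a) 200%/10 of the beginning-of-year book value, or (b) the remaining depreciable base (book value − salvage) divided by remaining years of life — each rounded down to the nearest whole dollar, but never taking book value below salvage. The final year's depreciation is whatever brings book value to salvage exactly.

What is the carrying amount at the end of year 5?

$67,702

Depreciable base = $206,606 − $30,900 = $175,706.
Year 1: DB = ⌊$206,606 × 200%/10⌋ = $41,321; SL = ⌊$175,706/10⌋ = $17,570 → take DB $41,321. Book value $165,285.
Year 2: DB = ⌊$165,285 × 200%/10⌋ = $33,057; SL = ⌊$134,385/9⌋ = $14,931 → take DB $33,057. Book value $132,228.
Year 3: DB = ⌊$132,228 × 200%/10⌋ = $26,445; SL = ⌊$101,328/8⌋ = $12,666 → take DB $26,445. Book value $105,783.
Year 4: DB = ⌊$105,783 × 200%/10⌋ = $21,156; SL = ⌊$74,883/7⌋ = $10,697 → take DB $21,156. Book value $84,627.
Year 5: DB = ⌊$84,627 × 200%/10⌋ = $16,925; SL = ⌊$53,727/6⌋ = $8,954 → take DB $16,925. Book value $67,702.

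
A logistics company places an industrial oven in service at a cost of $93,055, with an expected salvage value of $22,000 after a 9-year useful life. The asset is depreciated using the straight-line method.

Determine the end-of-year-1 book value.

Depreciable base = $93,055 − $22,000 = $71,055.
Annual expense = $71,055 / 9 = $7,895.
End of year 1: book value $85,160.

$85,160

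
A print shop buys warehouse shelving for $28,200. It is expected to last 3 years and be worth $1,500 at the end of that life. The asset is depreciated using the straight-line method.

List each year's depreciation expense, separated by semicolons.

Depreciable base = $28,200 − $1,500 = $26,700.
Annual expense = $26,700 / 3 = $8,900.
End of year 1: book value $19,300.
End of year 2: book value $10,400.
End of year 3: book value $1,500.

$8,900; $8,900; $8,900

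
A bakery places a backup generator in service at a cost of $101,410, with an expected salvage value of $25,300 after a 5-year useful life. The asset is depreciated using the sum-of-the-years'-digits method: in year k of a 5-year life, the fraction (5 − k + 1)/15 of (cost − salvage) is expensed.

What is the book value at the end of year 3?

Depreciable base = $101,410 − $25,300 = $76,110.
Sum of the years' digits = 5+4+3+2+1 = 15.
Year 1: $76,110 × 5/15 = $25,370. Book value $76,040.
Year 2: $76,110 × 4/15 = $20,296. Book value $55,744.
Year 3: $76,110 × 3/15 = $15,222. Book value $40,522.

$40,522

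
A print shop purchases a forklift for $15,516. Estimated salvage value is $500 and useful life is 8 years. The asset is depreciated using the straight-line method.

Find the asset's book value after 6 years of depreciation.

$4,254

Depreciable base = $15,516 − $500 = $15,016.
Annual expense = $15,016 / 8 = $1,877.
End of year 1: book value $13,639.
End of year 2: book value $11,762.
End of year 3: book value $9,885.
End of year 4: book value $8,008.
End of year 5: book value $6,131.
End of year 6: book value $4,254.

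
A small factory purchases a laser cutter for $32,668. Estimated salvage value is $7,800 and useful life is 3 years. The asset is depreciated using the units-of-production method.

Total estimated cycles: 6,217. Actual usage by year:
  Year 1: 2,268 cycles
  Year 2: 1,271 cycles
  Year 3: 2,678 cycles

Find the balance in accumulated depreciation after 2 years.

Depreciable base = $32,668 − $7,800 = $24,868.
Rate = $24,868 / 6,217 cycles = $4 per cycle.
Year 1: 2,268 × $4 = $9,072. Book value $23,596.
Year 2: 1,271 × $4 = $5,084. Book value $18,512.
Accumulated through year 2 = $32,668 − $18,512 = $14,156.

$14,156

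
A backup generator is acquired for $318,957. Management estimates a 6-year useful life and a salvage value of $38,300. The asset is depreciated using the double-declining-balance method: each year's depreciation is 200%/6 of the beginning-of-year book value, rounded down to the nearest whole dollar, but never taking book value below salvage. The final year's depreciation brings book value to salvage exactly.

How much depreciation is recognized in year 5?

Depreciable base = $318,957 − $38,300 = $280,657.
Year 1: ⌊$318,957 × 200%/6⌋ = $106,319. Book value $212,638.
Year 2: ⌊$212,638 × 200%/6⌋ = $70,879. Book value $141,759.
Year 3: ⌊$141,759 × 200%/6⌋ = $47,253. Book value $94,506.
Year 4: ⌊$94,506 × 200%/6⌋ = $31,502. Book value $63,004.
Year 5: ⌊$63,004 × 200%/6⌋ = $21,001. Book value $42,003.

$21,001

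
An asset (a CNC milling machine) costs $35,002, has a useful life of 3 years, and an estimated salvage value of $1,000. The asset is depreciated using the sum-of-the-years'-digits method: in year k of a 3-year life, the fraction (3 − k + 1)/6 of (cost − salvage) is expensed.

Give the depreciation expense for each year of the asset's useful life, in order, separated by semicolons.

$17,001; $11,334; $5,667

Depreciable base = $35,002 − $1,000 = $34,002.
Sum of the years' digits = 3+2+1 = 6.
Year 1: $34,002 × 3/6 = $17,001. Book value $18,001.
Year 2: $34,002 × 2/6 = $11,334. Book value $6,667.
Year 3: $34,002 × 1/6 = $5,667. Book value $1,000.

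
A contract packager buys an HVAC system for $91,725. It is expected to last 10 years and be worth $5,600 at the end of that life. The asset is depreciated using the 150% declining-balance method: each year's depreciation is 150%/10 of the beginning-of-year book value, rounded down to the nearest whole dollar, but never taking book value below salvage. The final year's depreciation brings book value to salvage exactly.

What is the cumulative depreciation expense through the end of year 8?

$66,729

Depreciable base = $91,725 − $5,600 = $86,125.
Year 1: ⌊$91,725 × 150%/10⌋ = $13,758. Book value $77,967.
Year 2: ⌊$77,967 × 150%/10⌋ = $11,695. Book value $66,272.
Year 3: ⌊$66,272 × 150%/10⌋ = $9,940. Book value $56,332.
Year 4: ⌊$56,332 × 150%/10⌋ = $8,449. Book value $47,883.
Year 5: ⌊$47,883 × 150%/10⌋ = $7,182. Book value $40,701.
Year 6: ⌊$40,701 × 150%/10⌋ = $6,105. Book value $34,596.
Year 7: ⌊$34,596 × 150%/10⌋ = $5,189. Book value $29,407.
Year 8: ⌊$29,407 × 150%/10⌋ = $4,411. Book value $24,996.
Accumulated through year 8 = $91,725 − $24,996 = $66,729.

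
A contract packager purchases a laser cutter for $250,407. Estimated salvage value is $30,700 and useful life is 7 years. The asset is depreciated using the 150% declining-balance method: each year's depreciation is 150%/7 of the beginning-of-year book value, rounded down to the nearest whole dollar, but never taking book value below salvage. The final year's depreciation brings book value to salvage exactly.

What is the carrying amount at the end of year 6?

Depreciable base = $250,407 − $30,700 = $219,707.
Year 1: ⌊$250,407 × 150%/7⌋ = $53,658. Book value $196,749.
Year 2: ⌊$196,749 × 150%/7⌋ = $42,160. Book value $154,589.
Year 3: ⌊$154,589 × 150%/7⌋ = $33,126. Book value $121,463.
Year 4: ⌊$121,463 × 150%/7⌋ = $26,027. Book value $95,436.
Year 5: ⌊$95,436 × 150%/7⌋ = $20,450. Book value $74,986.
Year 6: ⌊$74,986 × 150%/7⌋ = $16,068. Book value $58,918.

$58,918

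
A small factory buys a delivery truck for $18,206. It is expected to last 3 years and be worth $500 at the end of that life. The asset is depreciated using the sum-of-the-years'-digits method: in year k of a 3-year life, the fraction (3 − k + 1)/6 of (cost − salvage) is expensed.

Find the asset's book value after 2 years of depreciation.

$3,451

Depreciable base = $18,206 − $500 = $17,706.
Sum of the years' digits = 3+2+1 = 6.
Year 1: $17,706 × 3/6 = $8,853. Book value $9,353.
Year 2: $17,706 × 2/6 = $5,902. Book value $3,451.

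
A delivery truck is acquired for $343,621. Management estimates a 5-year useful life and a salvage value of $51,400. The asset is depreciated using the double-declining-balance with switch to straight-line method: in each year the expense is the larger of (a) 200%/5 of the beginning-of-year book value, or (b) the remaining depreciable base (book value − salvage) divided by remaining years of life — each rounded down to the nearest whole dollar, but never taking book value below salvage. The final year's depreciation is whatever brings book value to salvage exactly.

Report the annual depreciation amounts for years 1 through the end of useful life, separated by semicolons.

Depreciable base = $343,621 − $51,400 = $292,221.
Year 1: DB = ⌊$343,621 × 200%/5⌋ = $137,448; SL = ⌊$292,221/5⌋ = $58,444 → take DB $137,448. Book value $206,173.
Year 2: DB = ⌊$206,173 × 200%/5⌋ = $82,469; SL = ⌊$154,773/4⌋ = $38,693 → take DB $82,469. Book value $123,704.
Year 3: DB = ⌊$123,704 × 200%/5⌋ = $49,481; SL = ⌊$72,304/3⌋ = $24,101 → take DB $49,481. Book value $74,223.
Year 4: DB = ⌊$74,223 × 200%/5⌋ = $29,689; SL = ⌊$22,823/2⌋ = $11,411 → take DB $29,689, capped at $22,823. Book value $51,400.
Year 5 (final): $51,400 − $51,400 = $0. Book value $51,400.

$137,448; $82,469; $49,481; $22,823; $0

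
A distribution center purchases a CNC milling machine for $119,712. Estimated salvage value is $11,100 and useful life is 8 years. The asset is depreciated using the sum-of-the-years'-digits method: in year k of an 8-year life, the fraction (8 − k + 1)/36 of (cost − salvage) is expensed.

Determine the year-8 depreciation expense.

$3,017

Depreciable base = $119,712 − $11,100 = $108,612.
Sum of the years' digits = 8+7+6+5+4+3+2+1 = 36.
Year 1: $108,612 × 8/36 = $24,136. Book value $95,576.
Year 2: $108,612 × 7/36 = $21,119. Book value $74,457.
Year 3: $108,612 × 6/36 = $18,102. Book value $56,355.
Year 4: $108,612 × 5/36 = $15,085. Book value $41,270.
Year 5: $108,612 × 4/36 = $12,068. Book value $29,202.
Year 6: $108,612 × 3/36 = $9,051. Book value $20,151.
Year 7: $108,612 × 2/36 = $6,034. Book value $14,117.
Year 8: $108,612 × 1/36 = $3,017. Book value $11,100.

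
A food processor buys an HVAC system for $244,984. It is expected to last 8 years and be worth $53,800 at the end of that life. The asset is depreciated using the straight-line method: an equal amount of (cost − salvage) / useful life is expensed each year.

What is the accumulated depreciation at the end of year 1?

Depreciable base = $244,984 − $53,800 = $191,184.
Annual expense = $191,184 / 8 = $23,898.
End of year 1: book value $221,086.
Accumulated through year 1 = $244,984 − $221,086 = $23,898.

$23,898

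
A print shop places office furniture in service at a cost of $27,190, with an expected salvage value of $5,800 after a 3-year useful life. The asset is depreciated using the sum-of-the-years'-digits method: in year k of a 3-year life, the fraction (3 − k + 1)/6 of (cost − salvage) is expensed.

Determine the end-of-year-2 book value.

$9,365

Depreciable base = $27,190 − $5,800 = $21,390.
Sum of the years' digits = 3+2+1 = 6.
Year 1: $21,390 × 3/6 = $10,695. Book value $16,495.
Year 2: $21,390 × 2/6 = $7,130. Book value $9,365.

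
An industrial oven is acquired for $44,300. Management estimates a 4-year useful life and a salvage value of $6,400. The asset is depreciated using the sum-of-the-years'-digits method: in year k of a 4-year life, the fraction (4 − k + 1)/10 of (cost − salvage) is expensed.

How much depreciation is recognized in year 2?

$11,370

Depreciable base = $44,300 − $6,400 = $37,900.
Sum of the years' digits = 4+3+2+1 = 10.
Year 1: $37,900 × 4/10 = $15,160. Book value $29,140.
Year 2: $37,900 × 3/10 = $11,370. Book value $17,770.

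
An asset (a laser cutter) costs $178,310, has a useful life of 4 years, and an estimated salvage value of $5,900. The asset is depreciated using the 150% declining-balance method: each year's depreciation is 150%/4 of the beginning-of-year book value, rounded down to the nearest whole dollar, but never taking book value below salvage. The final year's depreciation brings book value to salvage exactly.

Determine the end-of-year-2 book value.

$69,653

Depreciable base = $178,310 − $5,900 = $172,410.
Year 1: ⌊$178,310 × 150%/4⌋ = $66,866. Book value $111,444.
Year 2: ⌊$111,444 × 150%/4⌋ = $41,791. Book value $69,653.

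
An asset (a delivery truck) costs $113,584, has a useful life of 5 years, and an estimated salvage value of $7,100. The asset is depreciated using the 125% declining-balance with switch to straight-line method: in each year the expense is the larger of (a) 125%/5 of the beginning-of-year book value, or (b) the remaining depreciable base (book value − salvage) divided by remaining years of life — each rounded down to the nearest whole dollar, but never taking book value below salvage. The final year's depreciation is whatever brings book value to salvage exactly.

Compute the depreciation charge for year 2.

$21,297

Depreciable base = $113,584 − $7,100 = $106,484.
Year 1: DB = ⌊$113,584 × 125%/5⌋ = $28,396; SL = ⌊$106,484/5⌋ = $21,296 → take DB $28,396. Book value $85,188.
Year 2: DB = ⌊$85,188 × 125%/5⌋ = $21,297; SL = ⌊$78,088/4⌋ = $19,522 → take DB $21,297. Book value $63,891.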